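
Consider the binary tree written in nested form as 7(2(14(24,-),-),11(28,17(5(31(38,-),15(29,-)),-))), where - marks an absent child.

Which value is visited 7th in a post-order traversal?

Post-order visits the left subtree, then the right subtree, then the node.
At 7: go left to 2.
  At 2: go left to 14.
    At 14: go left to 24.
      24 is a leaf — visit 24.
    At 14: no right child.
    Visit 14.
  At 2: no right child.
  Visit 2.
At 7: go right to 11.
  At 11: go left to 28.
    28 is a leaf — visit 28.
  At 11: go right to 17.
    At 17: go left to 5.
      At 5: go left to 31.
        At 31: go left to 38.
          38 is a leaf — visit 38.
        At 31: no right child.
        Visit 31.
      At 5: go right to 15.
        At 15: go left to 29.
          29 is a leaf — visit 29.
        At 15: no right child.
        Visit 15.
      Visit 5.
    At 17: no right child.
    Visit 17.
  Visit 11.
Visit 7.
Full post-order sequence: 24, 14, 2, 28, 38, 31, 29, 15, 5, 17, 11, 7.

29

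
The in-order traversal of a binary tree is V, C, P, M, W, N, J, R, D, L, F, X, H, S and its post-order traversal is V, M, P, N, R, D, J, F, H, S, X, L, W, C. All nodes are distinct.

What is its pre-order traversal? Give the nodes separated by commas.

C, V, W, P, M, L, J, N, D, R, X, F, S, H

The last element of post-order is the root; it splits in-order into left and right subtrees.
Root C: left subtree has 1 node {V}, right has 12 {P, M, W, N, J, R, D, L, F, X, H, S}.
  Root W: left subtree has 2 nodes {P, M}, right has 9 {N, J, R, D, L, F, X, H, S}.
    Root P: left subtree has 0 nodes { }, right has 1 {M}.
    Root L: left subtree has 4 nodes {N, J, R, D}, right has 4 {F, X, H, S}.
      Root J: left subtree has 1 node {N}, right has 2 {R, D}.
        Root D: left subtree has 1 node {R}, right has 0 { }.
      Root X: left subtree has 1 node {F}, right has 2 {H, S}.
        Root S: left subtree has 1 node {H}, right has 0 { }.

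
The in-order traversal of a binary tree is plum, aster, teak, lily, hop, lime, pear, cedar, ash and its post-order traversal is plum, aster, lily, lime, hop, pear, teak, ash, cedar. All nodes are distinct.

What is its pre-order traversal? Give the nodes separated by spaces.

The last element of post-order is the root; it splits in-order into left and right subtrees.
Root cedar: left subtree has 7 nodes {plum, aster, teak, lily, hop, lime, pear}, right has 1 {ash}.
  Root teak: left subtree has 2 nodes {plum, aster}, right has 4 {lily, hop, lime, pear}.
    Root aster: left subtree has 1 node {plum}, right has 0 { }.
    Root pear: left subtree has 3 nodes {lily, hop, lime}, right has 0 { }.
      Root hop: left subtree has 1 node {lily}, right has 1 {lime}.

cedar teak aster plum pear hop lily lime ash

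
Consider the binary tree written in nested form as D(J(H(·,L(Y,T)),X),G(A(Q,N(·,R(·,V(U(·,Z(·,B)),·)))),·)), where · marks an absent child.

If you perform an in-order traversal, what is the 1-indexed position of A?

9

In-order visits the left subtree, then the node, then the right subtree.
At D: go left to J.
  At J: go left to H.
    At H: no left child.
    Visit H.
    At H: go right to L.
      At L: go left to Y.
        Y is a leaf — visit Y.
      Visit L.
      At L: go right to T.
        T is a leaf — visit T.
  Visit J.
  At J: go right to X.
    X is a leaf — visit X.
Visit D.
At D: go right to G.
  At G: go left to A.
    At A: go left to Q.
      Q is a leaf — visit Q.
    Visit A.
    At A: go right to N.
      At N: no left child.
      Visit N.
      At N: go right to R.
        At R: no left child.
        Visit R.
        At R: go right to V.
          At V: go left to U.
            At U: no left child.
            Visit U.
            At U: go right to Z.
              At Z: no left child.
              Visit Z.
              At Z: go right to B.
                B is a leaf — visit B.
          Visit V.
          At V: no right child.
  Visit G.
  At G: no right child.
Full in-order sequence: H, Y, L, T, J, X, D, Q, A, N, R, U, Z, B, V, G.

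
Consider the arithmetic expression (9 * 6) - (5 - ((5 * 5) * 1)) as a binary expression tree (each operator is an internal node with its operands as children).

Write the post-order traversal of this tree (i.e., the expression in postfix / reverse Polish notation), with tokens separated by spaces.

9 6 * 5 5 5 * 1 * - -

Post-order on an expression tree gives postfix notation: for each operator, emit left operand, right operand, then the operator.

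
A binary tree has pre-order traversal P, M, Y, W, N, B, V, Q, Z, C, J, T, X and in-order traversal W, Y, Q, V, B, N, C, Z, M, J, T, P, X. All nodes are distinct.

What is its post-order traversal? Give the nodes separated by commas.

The first element of pre-order is the root; it splits in-order into left and right subtrees.
Root P: left subtree has 11 nodes {W, Y, Q, V, B, N, C, Z, M, J, T}, right has 1 {X}.
  Root M: left subtree has 8 nodes {W, Y, Q, V, B, N, C, Z}, right has 2 {J, T}.
    Root Y: left subtree has 1 node {W}, right has 6 {Q, V, B, N, C, Z}.
      Root N: left subtree has 3 nodes {Q, V, B}, right has 2 {C, Z}.
        Root B: left subtree has 2 nodes {Q, V}, right has 0 { }.
          Root V: left subtree has 1 node {Q}, right has 0 { }.
        Root Z: left subtree has 1 node {C}, right has 0 { }.
    Root J: left subtree has 0 nodes { }, right has 1 {T}.

W, Q, V, B, C, Z, N, Y, T, J, M, X, P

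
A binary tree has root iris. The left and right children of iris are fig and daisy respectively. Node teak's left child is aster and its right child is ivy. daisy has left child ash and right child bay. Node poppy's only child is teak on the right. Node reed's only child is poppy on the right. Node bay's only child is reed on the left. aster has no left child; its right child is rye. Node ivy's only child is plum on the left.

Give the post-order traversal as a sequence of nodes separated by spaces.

Post-order visits the left subtree, then the right subtree, then the node.
At iris: go left to fig.
  fig is a leaf — visit fig.
At iris: go right to daisy.
  At daisy: go left to ash.
    ash is a leaf — visit ash.
  At daisy: go right to bay.
    At bay: go left to reed.
      At reed: no left child.
      At reed: go right to poppy.
        At poppy: no left child.
        At poppy: go right to teak.
          At teak: go left to aster.
            At aster: no left child.
            At aster: go right to rye.
              rye is a leaf — visit rye.
            Visit aster.
          At teak: go right to ivy.
            At ivy: go left to plum.
              plum is a leaf — visit plum.
            At ivy: no right child.
            Visit ivy.
          Visit teak.
        Visit poppy.
      Visit reed.
    At bay: no right child.
    Visit bay.
  Visit daisy.
Visit iris.

fig ash rye aster plum ivy teak poppy reed bay daisy iris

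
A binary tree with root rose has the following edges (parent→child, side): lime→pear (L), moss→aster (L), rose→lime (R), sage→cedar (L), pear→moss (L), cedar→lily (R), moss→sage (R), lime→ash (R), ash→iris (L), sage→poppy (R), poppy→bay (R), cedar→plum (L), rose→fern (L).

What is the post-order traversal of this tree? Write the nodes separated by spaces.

fern aster plum lily cedar bay poppy sage moss pear iris ash lime rose

Post-order visits the left subtree, then the right subtree, then the node.
At rose: go left to fern.
  fern is a leaf — visit fern.
At rose: go right to lime.
  At lime: go left to pear.
    At pear: go left to moss.
      At moss: go left to aster.
        aster is a leaf — visit aster.
      At moss: go right to sage.
        At sage: go left to cedar.
          At cedar: go left to plum.
            plum is a leaf — visit plum.
          At cedar: go right to lily.
            lily is a leaf — visit lily.
          Visit cedar.
        At sage: go right to poppy.
          At poppy: no left child.
          At poppy: go right to bay.
            bay is a leaf — visit bay.
          Visit poppy.
        Visit sage.
      Visit moss.
    At pear: no right child.
    Visit pear.
  At lime: go right to ash.
    At ash: go left to iris.
      iris is a leaf — visit iris.
    At ash: no right child.
    Visit ash.
  Visit lime.
Visit rose.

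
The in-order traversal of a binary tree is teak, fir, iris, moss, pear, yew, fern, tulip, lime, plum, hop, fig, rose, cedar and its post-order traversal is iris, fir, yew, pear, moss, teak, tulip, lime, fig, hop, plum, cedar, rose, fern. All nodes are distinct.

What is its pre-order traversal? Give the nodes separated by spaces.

The last element of post-order is the root; it splits in-order into left and right subtrees.
Root fern: left subtree has 6 nodes {teak, fir, iris, moss, pear, yew}, right has 7 {tulip, lime, plum, hop, fig, rose, cedar}.
  Root teak: left subtree has 0 nodes { }, right has 5 {fir, iris, moss, pear, yew}.
    Root moss: left subtree has 2 nodes {fir, iris}, right has 2 {pear, yew}.
      Root fir: left subtree has 0 nodes { }, right has 1 {iris}.
      Root pear: left subtree has 0 nodes { }, right has 1 {yew}.
  Root rose: left subtree has 5 nodes {tulip, lime, plum, hop, fig}, right has 1 {cedar}.
    Root plum: left subtree has 2 nodes {tulip, lime}, right has 2 {hop, fig}.
      Root lime: left subtree has 1 node {tulip}, right has 0 { }.
      Root hop: left subtree has 0 nodes { }, right has 1 {fig}.

fern teak moss fir iris pear yew rose plum lime tulip hop fig cedar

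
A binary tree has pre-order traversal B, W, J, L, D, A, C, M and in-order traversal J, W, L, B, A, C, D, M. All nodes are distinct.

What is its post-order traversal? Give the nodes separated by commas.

J, L, W, C, A, M, D, B

The first element of pre-order is the root; it splits in-order into left and right subtrees.
Root B: left subtree has 3 nodes {J, W, L}, right has 4 {A, C, D, M}.
  Root W: left subtree has 1 node {J}, right has 1 {L}.
  Root D: left subtree has 2 nodes {A, C}, right has 1 {M}.
    Root A: left subtree has 0 nodes { }, right has 1 {C}.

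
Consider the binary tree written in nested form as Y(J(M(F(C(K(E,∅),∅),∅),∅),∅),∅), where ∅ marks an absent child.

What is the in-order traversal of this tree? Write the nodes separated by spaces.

In-order visits the left subtree, then the node, then the right subtree.
At Y: go left to J.
  At J: go left to M.
    At M: go left to F.
      At F: go left to C.
        At C: go left to K.
          At K: go left to E.
            E is a leaf — visit E.
          Visit K.
          At K: no right child.
        Visit C.
        At C: no right child.
      Visit F.
      At F: no right child.
    Visit M.
    At M: no right child.
  Visit J.
  At J: no right child.
Visit Y.
At Y: no right child.

E K C F M J Y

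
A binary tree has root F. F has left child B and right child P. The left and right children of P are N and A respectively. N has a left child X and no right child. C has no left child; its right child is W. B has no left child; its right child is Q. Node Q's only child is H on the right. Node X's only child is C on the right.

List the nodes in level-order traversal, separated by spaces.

F B P Q N A H X C W

Level-order visits nodes level by level from the root, left to right within each level.
Level 0: F
Level 1: B, P
Level 2: Q, N, A
Level 3: H, X
Level 4: C
Level 5: W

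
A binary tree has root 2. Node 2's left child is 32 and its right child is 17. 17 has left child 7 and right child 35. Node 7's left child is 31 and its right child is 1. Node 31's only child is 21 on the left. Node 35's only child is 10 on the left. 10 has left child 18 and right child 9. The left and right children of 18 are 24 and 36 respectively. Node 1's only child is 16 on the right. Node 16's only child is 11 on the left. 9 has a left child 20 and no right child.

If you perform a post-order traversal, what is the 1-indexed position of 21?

2

Post-order visits the left subtree, then the right subtree, then the node.
At 2: go left to 32.
  32 is a leaf — visit 32.
At 2: go right to 17.
  At 17: go left to 7.
    At 7: go left to 31.
      At 31: go left to 21.
        21 is a leaf — visit 21.
      At 31: no right child.
      Visit 31.
    At 7: go right to 1.
      At 1: no left child.
      At 1: go right to 16.
        At 16: go left to 11.
          11 is a leaf — visit 11.
        At 16: no right child.
        Visit 16.
      Visit 1.
    Visit 7.
  At 17: go right to 35.
    At 35: go left to 10.
      At 10: go left to 18.
        At 18: go left to 24.
          24 is a leaf — visit 24.
        At 18: go right to 36.
          36 is a leaf — visit 36.
        Visit 18.
      At 10: go right to 9.
        At 9: go left to 20.
          20 is a leaf — visit 20.
        At 9: no right child.
        Visit 9.
      Visit 10.
    At 35: no right child.
    Visit 35.
  Visit 17.
Visit 2.
Full post-order sequence: 32, 21, 31, 11, 16, 1, 7, 24, 36, 18, 20, 9, 10, 35, 17, 2.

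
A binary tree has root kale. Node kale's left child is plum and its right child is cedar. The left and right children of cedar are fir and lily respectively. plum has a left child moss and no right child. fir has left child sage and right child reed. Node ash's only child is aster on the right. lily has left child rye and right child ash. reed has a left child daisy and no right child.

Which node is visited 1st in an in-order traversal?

In-order visits the left subtree, then the node, then the right subtree.
At kale: go left to plum.
  At plum: go left to moss.
    moss is a leaf — visit moss.
  Visit plum.
  At plum: no right child.
Visit kale.
At kale: go right to cedar.
  At cedar: go left to fir.
    At fir: go left to sage.
      sage is a leaf — visit sage.
    Visit fir.
    At fir: go right to reed.
      At reed: go left to daisy.
        daisy is a leaf — visit daisy.
      Visit reed.
      At reed: no right child.
  Visit cedar.
  At cedar: go right to lily.
    At lily: go left to rye.
      rye is a leaf — visit rye.
    Visit lily.
    At lily: go right to ash.
      At ash: no left child.
      Visit ash.
      At ash: go right to aster.
        aster is a leaf — visit aster.
Full in-order sequence: moss, plum, kale, sage, fir, daisy, reed, cedar, rye, lily, ash, aster.

moss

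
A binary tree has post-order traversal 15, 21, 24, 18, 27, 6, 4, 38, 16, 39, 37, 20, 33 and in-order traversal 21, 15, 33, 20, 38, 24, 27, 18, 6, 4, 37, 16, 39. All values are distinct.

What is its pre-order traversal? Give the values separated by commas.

33, 21, 15, 20, 37, 38, 4, 6, 27, 24, 18, 39, 16

The last element of post-order is the root; it splits in-order into left and right subtrees.
Root 33: left subtree has 2 nodes {21, 15}, right has 10 {20, 38, 24, 27, 18, 6, 4, 37, 16, 39}.
  Root 21: left subtree has 0 nodes { }, right has 1 {15}.
  Root 20: left subtree has 0 nodes { }, right has 9 {38, 24, 27, 18, 6, 4, 37, 16, 39}.
    Root 37: left subtree has 6 nodes {38, 24, 27, 18, 6, 4}, right has 2 {16, 39}.
      Root 38: left subtree has 0 nodes { }, right has 5 {24, 27, 18, 6, 4}.
        Root 4: left subtree has 4 nodes {24, 27, 18, 6}, right has 0 { }.
          Root 6: left subtree has 3 nodes {24, 27, 18}, right has 0 { }.
            Root 27: left subtree has 1 node {24}, right has 1 {18}.
      Root 39: left subtree has 1 node {16}, right has 0 { }.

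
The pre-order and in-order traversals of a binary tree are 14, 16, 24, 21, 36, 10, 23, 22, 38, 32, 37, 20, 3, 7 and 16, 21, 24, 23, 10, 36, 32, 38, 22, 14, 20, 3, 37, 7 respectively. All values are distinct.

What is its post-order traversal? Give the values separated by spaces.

The first element of pre-order is the root; it splits in-order into left and right subtrees.
Root 14: left subtree has 9 nodes {16, 21, 24, 23, 10, 36, 32, 38, 22}, right has 4 {20, 3, 37, 7}.
  Root 16: left subtree has 0 nodes { }, right has 8 {21, 24, 23, 10, 36, 32, 38, 22}.
    Root 24: left subtree has 1 node {21}, right has 6 {23, 10, 36, 32, 38, 22}.
      Root 36: left subtree has 2 nodes {23, 10}, right has 3 {32, 38, 22}.
        Root 10: left subtree has 1 node {23}, right has 0 { }.
        Root 22: left subtree has 2 nodes {32, 38}, right has 0 { }.
          Root 38: left subtree has 1 node {32}, right has 0 { }.
  Root 37: left subtree has 2 nodes {20, 3}, right has 1 {7}.
    Root 20: left subtree has 0 nodes { }, right has 1 {3}.

21 23 10 32 38 22 36 24 16 3 20 7 37 14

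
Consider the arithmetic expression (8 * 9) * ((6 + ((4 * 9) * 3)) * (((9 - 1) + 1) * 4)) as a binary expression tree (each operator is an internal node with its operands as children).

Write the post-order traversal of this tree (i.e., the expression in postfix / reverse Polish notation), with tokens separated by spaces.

Post-order on an expression tree gives postfix notation: for each operator, emit left operand, right operand, then the operator.

8 9 * 6 4 9 * 3 * + 9 1 - 1 + 4 * * *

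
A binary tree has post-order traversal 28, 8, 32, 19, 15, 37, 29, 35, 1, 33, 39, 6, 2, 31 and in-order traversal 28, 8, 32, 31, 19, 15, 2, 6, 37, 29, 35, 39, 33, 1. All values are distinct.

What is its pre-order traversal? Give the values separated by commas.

31, 32, 8, 28, 2, 15, 19, 6, 39, 35, 29, 37, 33, 1

The last element of post-order is the root; it splits in-order into left and right subtrees.
Root 31: left subtree has 3 nodes {28, 8, 32}, right has 10 {19, 15, 2, 6, 37, 29, 35, 39, 33, 1}.
  Root 32: left subtree has 2 nodes {28, 8}, right has 0 { }.
    Root 8: left subtree has 1 node {28}, right has 0 { }.
  Root 2: left subtree has 2 nodes {19, 15}, right has 7 {6, 37, 29, 35, 39, 33, 1}.
    Root 15: left subtree has 1 node {19}, right has 0 { }.
    Root 6: left subtree has 0 nodes { }, right has 6 {37, 29, 35, 39, 33, 1}.
      Root 39: left subtree has 3 nodes {37, 29, 35}, right has 2 {33, 1}.
        Root 35: left subtree has 2 nodes {37, 29}, right has 0 { }.
          Root 29: left subtree has 1 node {37}, right has 0 { }.
        Root 33: left subtree has 0 nodes { }, right has 1 {1}.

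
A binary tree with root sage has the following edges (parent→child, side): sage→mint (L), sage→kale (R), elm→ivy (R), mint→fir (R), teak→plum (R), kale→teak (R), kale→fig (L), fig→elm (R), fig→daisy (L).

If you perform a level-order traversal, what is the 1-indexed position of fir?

4

Level-order visits nodes level by level from the root, left to right within each level.
Level 0: sage
Level 1: mint, kale
Level 2: fir, fig, teak
Level 3: daisy, elm, plum
Level 4: ivy
Full level-order sequence: sage, mint, kale, fir, fig, teak, daisy, elm, plum, ivy.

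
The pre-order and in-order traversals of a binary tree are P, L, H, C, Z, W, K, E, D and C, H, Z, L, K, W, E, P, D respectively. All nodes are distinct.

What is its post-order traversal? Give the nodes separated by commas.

The first element of pre-order is the root; it splits in-order into left and right subtrees.
Root P: left subtree has 7 nodes {C, H, Z, L, K, W, E}, right has 1 {D}.
  Root L: left subtree has 3 nodes {C, H, Z}, right has 3 {K, W, E}.
    Root H: left subtree has 1 node {C}, right has 1 {Z}.
    Root W: left subtree has 1 node {K}, right has 1 {E}.

C, Z, H, K, E, W, L, D, P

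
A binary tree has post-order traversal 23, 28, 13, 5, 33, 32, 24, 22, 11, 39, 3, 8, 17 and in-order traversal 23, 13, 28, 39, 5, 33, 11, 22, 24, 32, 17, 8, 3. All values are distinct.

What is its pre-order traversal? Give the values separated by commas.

17, 39, 13, 23, 28, 11, 33, 5, 22, 24, 32, 8, 3

The last element of post-order is the root; it splits in-order into left and right subtrees.
Root 17: left subtree has 10 nodes {23, 13, 28, 39, 5, 33, 11, 22, 24, 32}, right has 2 {8, 3}.
  Root 39: left subtree has 3 nodes {23, 13, 28}, right has 6 {5, 33, 11, 22, 24, 32}.
    Root 13: left subtree has 1 node {23}, right has 1 {28}.
    Root 11: left subtree has 2 nodes {5, 33}, right has 3 {22, 24, 32}.
      Root 33: left subtree has 1 node {5}, right has 0 { }.
      Root 22: left subtree has 0 nodes { }, right has 2 {24, 32}.
        Root 24: left subtree has 0 nodes { }, right has 1 {32}.
  Root 8: left subtree has 0 nodes { }, right has 1 {3}.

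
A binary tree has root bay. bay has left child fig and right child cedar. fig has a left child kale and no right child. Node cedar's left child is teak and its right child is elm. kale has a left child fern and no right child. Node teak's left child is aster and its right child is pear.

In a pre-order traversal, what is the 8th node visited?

pear

Pre-order visits the node, then its left subtree, then its right subtree.
Visit bay.
At bay: go left to fig.
  Visit fig.
  At fig: go left to kale.
    Visit kale.
    At kale: go left to fern.
      fern is a leaf — visit fern.
    At kale: no right child.
  At fig: no right child.
At bay: go right to cedar.
  Visit cedar.
  At cedar: go left to teak.
    Visit teak.
    At teak: go left to aster.
      aster is a leaf — visit aster.
    At teak: go right to pear.
      pear is a leaf — visit pear.
  At cedar: go right to elm.
    elm is a leaf — visit elm.
Full pre-order sequence: bay, fig, kale, fern, cedar, teak, aster, pear, elm.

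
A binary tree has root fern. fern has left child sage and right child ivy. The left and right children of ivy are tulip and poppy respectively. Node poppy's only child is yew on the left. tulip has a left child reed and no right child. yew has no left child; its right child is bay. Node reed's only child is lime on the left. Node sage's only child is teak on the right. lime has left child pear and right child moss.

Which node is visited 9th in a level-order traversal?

Level-order visits nodes level by level from the root, left to right within each level.
Level 0: fern
Level 1: sage, ivy
Level 2: teak, tulip, poppy
Level 3: reed, yew
Level 4: lime, bay
Level 5: pear, moss
Full level-order sequence: fern, sage, ivy, teak, tulip, poppy, reed, yew, lime, bay, pear, moss.

lime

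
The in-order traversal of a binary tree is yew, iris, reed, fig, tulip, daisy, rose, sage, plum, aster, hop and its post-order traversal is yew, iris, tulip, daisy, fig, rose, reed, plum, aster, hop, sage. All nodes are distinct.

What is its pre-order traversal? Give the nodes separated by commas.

sage, reed, iris, yew, rose, fig, daisy, tulip, hop, aster, plum

The last element of post-order is the root; it splits in-order into left and right subtrees.
Root sage: left subtree has 7 nodes {yew, iris, reed, fig, tulip, daisy, rose}, right has 3 {plum, aster, hop}.
  Root reed: left subtree has 2 nodes {yew, iris}, right has 4 {fig, tulip, daisy, rose}.
    Root iris: left subtree has 1 node {yew}, right has 0 { }.
    Root rose: left subtree has 3 nodes {fig, tulip, daisy}, right has 0 { }.
      Root fig: left subtree has 0 nodes { }, right has 2 {tulip, daisy}.
        Root daisy: left subtree has 1 node {tulip}, right has 0 { }.
  Root hop: left subtree has 2 nodes {plum, aster}, right has 0 { }.
    Root aster: left subtree has 1 node {plum}, right has 0 { }.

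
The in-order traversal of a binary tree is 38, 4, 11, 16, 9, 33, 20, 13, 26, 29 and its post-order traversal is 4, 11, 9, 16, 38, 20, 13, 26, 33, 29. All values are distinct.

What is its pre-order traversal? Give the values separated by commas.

29, 33, 38, 16, 11, 4, 9, 26, 13, 20

The last element of post-order is the root; it splits in-order into left and right subtrees.
Root 29: left subtree has 9 nodes {38, 4, 11, 16, 9, 33, 20, 13, 26}, right has 0 { }.
  Root 33: left subtree has 5 nodes {38, 4, 11, 16, 9}, right has 3 {20, 13, 26}.
    Root 38: left subtree has 0 nodes { }, right has 4 {4, 11, 16, 9}.
      Root 16: left subtree has 2 nodes {4, 11}, right has 1 {9}.
        Root 11: left subtree has 1 node {4}, right has 0 { }.
    Root 26: left subtree has 2 nodes {20, 13}, right has 0 { }.
      Root 13: left subtree has 1 node {20}, right has 0 { }.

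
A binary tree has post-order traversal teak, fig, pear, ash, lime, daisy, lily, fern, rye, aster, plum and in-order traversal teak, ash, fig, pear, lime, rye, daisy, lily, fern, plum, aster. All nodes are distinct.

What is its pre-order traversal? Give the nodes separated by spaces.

plum rye lime ash teak pear fig fern lily daisy aster

The last element of post-order is the root; it splits in-order into left and right subtrees.
Root plum: left subtree has 9 nodes {teak, ash, fig, pear, lime, rye, daisy, lily, fern}, right has 1 {aster}.
  Root rye: left subtree has 5 nodes {teak, ash, fig, pear, lime}, right has 3 {daisy, lily, fern}.
    Root lime: left subtree has 4 nodes {teak, ash, fig, pear}, right has 0 { }.
      Root ash: left subtree has 1 node {teak}, right has 2 {fig, pear}.
        Root pear: left subtree has 1 node {fig}, right has 0 { }.
    Root fern: left subtree has 2 nodes {daisy, lily}, right has 0 { }.
      Root lily: left subtree has 1 node {daisy}, right has 0 { }.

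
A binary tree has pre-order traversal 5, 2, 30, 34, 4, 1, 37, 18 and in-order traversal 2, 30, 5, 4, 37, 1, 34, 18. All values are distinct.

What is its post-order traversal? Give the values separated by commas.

30, 2, 37, 1, 4, 18, 34, 5

The first element of pre-order is the root; it splits in-order into left and right subtrees.
Root 5: left subtree has 2 nodes {2, 30}, right has 5 {4, 37, 1, 34, 18}.
  Root 2: left subtree has 0 nodes { }, right has 1 {30}.
  Root 34: left subtree has 3 nodes {4, 37, 1}, right has 1 {18}.
    Root 4: left subtree has 0 nodes { }, right has 2 {37, 1}.
      Root 1: left subtree has 1 node {37}, right has 0 { }.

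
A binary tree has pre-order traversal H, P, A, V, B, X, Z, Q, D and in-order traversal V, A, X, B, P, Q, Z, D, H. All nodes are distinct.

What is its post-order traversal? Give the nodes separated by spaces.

V X B A Q D Z P H

The first element of pre-order is the root; it splits in-order into left and right subtrees.
Root H: left subtree has 8 nodes {V, A, X, B, P, Q, Z, D}, right has 0 { }.
  Root P: left subtree has 4 nodes {V, A, X, B}, right has 3 {Q, Z, D}.
    Root A: left subtree has 1 node {V}, right has 2 {X, B}.
      Root B: left subtree has 1 node {X}, right has 0 { }.
    Root Z: left subtree has 1 node {Q}, right has 1 {D}.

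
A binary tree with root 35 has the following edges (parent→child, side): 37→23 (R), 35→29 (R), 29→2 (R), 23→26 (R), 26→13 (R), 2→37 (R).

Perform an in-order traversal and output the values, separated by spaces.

35 29 2 37 23 26 13

In-order visits the left subtree, then the node, then the right subtree.
At 35: no left child.
Visit 35.
At 35: go right to 29.
  At 29: no left child.
  Visit 29.
  At 29: go right to 2.
    At 2: no left child.
    Visit 2.
    At 2: go right to 37.
      At 37: no left child.
      Visit 37.
      At 37: go right to 23.
        At 23: no left child.
        Visit 23.
        At 23: go right to 26.
          At 26: no left child.
          Visit 26.
          At 26: go right to 13.
            13 is a leaf — visit 13.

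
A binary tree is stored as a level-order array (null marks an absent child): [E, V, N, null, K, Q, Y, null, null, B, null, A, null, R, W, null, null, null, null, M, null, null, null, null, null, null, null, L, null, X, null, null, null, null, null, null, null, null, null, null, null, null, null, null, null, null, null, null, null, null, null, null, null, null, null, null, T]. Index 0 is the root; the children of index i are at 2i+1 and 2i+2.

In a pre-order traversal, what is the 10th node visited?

Pre-order visits the node, then its left subtree, then its right subtree.
Visit E.
At E: go left to V.
  Visit V.
  At V: no left child.
  At V: go right to K.
    Visit K.
    At K: go left to B.
      Visit B.
      At B: go left to M.
        M is a leaf — visit M.
      At B: no right child.
    At K: no right child.
At E: go right to N.
  Visit N.
  At N: go left to Q.
    Visit Q.
    At Q: go left to A.
      A is a leaf — visit A.
    At Q: no right child.
  At N: go right to Y.
    Visit Y.
    At Y: go left to R.
      Visit R.
      At R: go left to L.
        Visit L.
        At L: no left child.
        At L: go right to T.
          T is a leaf — visit T.
      At R: no right child.
    At Y: go right to W.
      Visit W.
      At W: go left to X.
        X is a leaf — visit X.
      At W: no right child.
Full pre-order sequence: E, V, K, B, M, N, Q, A, Y, R, L, T, W, X.

R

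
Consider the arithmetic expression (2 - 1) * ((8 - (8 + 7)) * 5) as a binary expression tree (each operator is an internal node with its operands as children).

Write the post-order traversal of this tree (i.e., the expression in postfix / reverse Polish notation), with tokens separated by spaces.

2 1 - 8 8 7 + - 5 * *

Post-order on an expression tree gives postfix notation: for each operator, emit left operand, right operand, then the operator.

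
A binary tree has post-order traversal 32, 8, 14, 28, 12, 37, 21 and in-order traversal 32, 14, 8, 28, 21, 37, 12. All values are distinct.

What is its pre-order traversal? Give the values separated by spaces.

The last element of post-order is the root; it splits in-order into left and right subtrees.
Root 21: left subtree has 4 nodes {32, 14, 8, 28}, right has 2 {37, 12}.
  Root 28: left subtree has 3 nodes {32, 14, 8}, right has 0 { }.
    Root 14: left subtree has 1 node {32}, right has 1 {8}.
  Root 37: left subtree has 0 nodes { }, right has 1 {12}.

21 28 14 32 8 37 12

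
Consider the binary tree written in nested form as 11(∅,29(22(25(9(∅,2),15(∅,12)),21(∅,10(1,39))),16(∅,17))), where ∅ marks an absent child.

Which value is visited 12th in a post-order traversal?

Post-order visits the left subtree, then the right subtree, then the node.
At 11: no left child.
At 11: go right to 29.
  At 29: go left to 22.
    At 22: go left to 25.
      At 25: go left to 9.
        At 9: no left child.
        At 9: go right to 2.
          2 is a leaf — visit 2.
        Visit 9.
      At 25: go right to 15.
        At 15: no left child.
        At 15: go right to 12.
          12 is a leaf — visit 12.
        Visit 15.
      Visit 25.
    At 22: go right to 21.
      At 21: no left child.
      At 21: go right to 10.
        At 10: go left to 1.
          1 is a leaf — visit 1.
        At 10: go right to 39.
          39 is a leaf — visit 39.
        Visit 10.
      Visit 21.
    Visit 22.
  At 29: go right to 16.
    At 16: no left child.
    At 16: go right to 17.
      17 is a leaf — visit 17.
    Visit 16.
  Visit 29.
Visit 11.
Full post-order sequence: 2, 9, 12, 15, 25, 1, 39, 10, 21, 22, 17, 16, 29, 11.

16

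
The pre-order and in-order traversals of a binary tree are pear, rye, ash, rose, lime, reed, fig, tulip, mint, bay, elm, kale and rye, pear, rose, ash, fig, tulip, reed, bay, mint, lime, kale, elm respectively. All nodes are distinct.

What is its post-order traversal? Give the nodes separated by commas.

The first element of pre-order is the root; it splits in-order into left and right subtrees.
Root pear: left subtree has 1 node {rye}, right has 10 {rose, ash, fig, tulip, reed, bay, mint, lime, kale, elm}.
  Root ash: left subtree has 1 node {rose}, right has 8 {fig, tulip, reed, bay, mint, lime, kale, elm}.
    Root lime: left subtree has 5 nodes {fig, tulip, reed, bay, mint}, right has 2 {kale, elm}.
      Root reed: left subtree has 2 nodes {fig, tulip}, right has 2 {bay, mint}.
        Root fig: left subtree has 0 nodes { }, right has 1 {tulip}.
        Root mint: left subtree has 1 node {bay}, right has 0 { }.
      Root elm: left subtree has 1 node {kale}, right has 0 { }.

rye, rose, tulip, fig, bay, mint, reed, kale, elm, lime, ash, pear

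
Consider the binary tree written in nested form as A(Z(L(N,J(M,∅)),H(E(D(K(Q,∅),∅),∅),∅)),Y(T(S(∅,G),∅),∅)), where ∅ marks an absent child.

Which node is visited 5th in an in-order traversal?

Z

In-order visits the left subtree, then the node, then the right subtree.
At A: go left to Z.
  At Z: go left to L.
    At L: go left to N.
      N is a leaf — visit N.
    Visit L.
    At L: go right to J.
      At J: go left to M.
        M is a leaf — visit M.
      Visit J.
      At J: no right child.
  Visit Z.
  At Z: go right to H.
    At H: go left to E.
      At E: go left to D.
        At D: go left to K.
          At K: go left to Q.
            Q is a leaf — visit Q.
          Visit K.
          At K: no right child.
        Visit D.
        At D: no right child.
      Visit E.
      At E: no right child.
    Visit H.
    At H: no right child.
Visit A.
At A: go right to Y.
  At Y: go left to T.
    At T: go left to S.
      At S: no left child.
      Visit S.
      At S: go right to G.
        G is a leaf — visit G.
    Visit T.
    At T: no right child.
  Visit Y.
  At Y: no right child.
Full in-order sequence: N, L, M, J, Z, Q, K, D, E, H, A, S, G, T, Y.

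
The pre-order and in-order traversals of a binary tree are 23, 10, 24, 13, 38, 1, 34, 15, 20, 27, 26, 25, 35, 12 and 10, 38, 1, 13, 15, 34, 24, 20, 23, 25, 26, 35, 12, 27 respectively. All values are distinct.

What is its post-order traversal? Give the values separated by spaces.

The first element of pre-order is the root; it splits in-order into left and right subtrees.
Root 23: left subtree has 8 nodes {10, 38, 1, 13, 15, 34, 24, 20}, right has 5 {25, 26, 35, 12, 27}.
  Root 10: left subtree has 0 nodes { }, right has 7 {38, 1, 13, 15, 34, 24, 20}.
    Root 24: left subtree has 5 nodes {38, 1, 13, 15, 34}, right has 1 {20}.
      Root 13: left subtree has 2 nodes {38, 1}, right has 2 {15, 34}.
        Root 38: left subtree has 0 nodes { }, right has 1 {1}.
        Root 34: left subtree has 1 node {15}, right has 0 { }.
  Root 27: left subtree has 4 nodes {25, 26, 35, 12}, right has 0 { }.
    Root 26: left subtree has 1 node {25}, right has 2 {35, 12}.
      Root 35: left subtree has 0 nodes { }, right has 1 {12}.

1 38 15 34 13 20 24 10 25 12 35 26 27 23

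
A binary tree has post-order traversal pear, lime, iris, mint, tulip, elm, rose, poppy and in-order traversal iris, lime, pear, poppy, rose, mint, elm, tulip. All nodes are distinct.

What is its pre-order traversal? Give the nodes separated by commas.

The last element of post-order is the root; it splits in-order into left and right subtrees.
Root poppy: left subtree has 3 nodes {iris, lime, pear}, right has 4 {rose, mint, elm, tulip}.
  Root iris: left subtree has 0 nodes { }, right has 2 {lime, pear}.
    Root lime: left subtree has 0 nodes { }, right has 1 {pear}.
  Root rose: left subtree has 0 nodes { }, right has 3 {mint, elm, tulip}.
    Root elm: left subtree has 1 node {mint}, right has 1 {tulip}.

poppy, iris, lime, pear, rose, elm, mint, tulip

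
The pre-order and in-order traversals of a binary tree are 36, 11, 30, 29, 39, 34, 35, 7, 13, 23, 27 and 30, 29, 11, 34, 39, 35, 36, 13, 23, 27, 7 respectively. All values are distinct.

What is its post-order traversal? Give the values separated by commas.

29, 30, 34, 35, 39, 11, 27, 23, 13, 7, 36

The first element of pre-order is the root; it splits in-order into left and right subtrees.
Root 36: left subtree has 6 nodes {30, 29, 11, 34, 39, 35}, right has 4 {13, 23, 27, 7}.
  Root 11: left subtree has 2 nodes {30, 29}, right has 3 {34, 39, 35}.
    Root 30: left subtree has 0 nodes { }, right has 1 {29}.
    Root 39: left subtree has 1 node {34}, right has 1 {35}.
  Root 7: left subtree has 3 nodes {13, 23, 27}, right has 0 { }.
    Root 13: left subtree has 0 nodes { }, right has 2 {23, 27}.
      Root 23: left subtree has 0 nodes { }, right has 1 {27}.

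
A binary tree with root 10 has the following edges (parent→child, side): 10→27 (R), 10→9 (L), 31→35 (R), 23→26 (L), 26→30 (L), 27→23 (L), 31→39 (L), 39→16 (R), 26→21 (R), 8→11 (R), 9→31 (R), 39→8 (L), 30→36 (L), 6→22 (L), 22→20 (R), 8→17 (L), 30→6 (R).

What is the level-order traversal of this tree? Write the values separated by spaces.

Level-order visits nodes level by level from the root, left to right within each level.
Level 0: 10
Level 1: 9, 27
Level 2: 31, 23
Level 3: 39, 35, 26
Level 4: 8, 16, 30, 21
Level 5: 17, 11, 36, 6
Level 6: 22
Level 7: 20

10 9 27 31 23 39 35 26 8 16 30 21 17 11 36 6 22 20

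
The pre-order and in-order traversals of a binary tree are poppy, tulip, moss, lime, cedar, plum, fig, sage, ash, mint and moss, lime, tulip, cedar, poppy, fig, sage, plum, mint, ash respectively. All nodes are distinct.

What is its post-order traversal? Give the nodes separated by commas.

lime, moss, cedar, tulip, sage, fig, mint, ash, plum, poppy

The first element of pre-order is the root; it splits in-order into left and right subtrees.
Root poppy: left subtree has 4 nodes {moss, lime, tulip, cedar}, right has 5 {fig, sage, plum, mint, ash}.
  Root tulip: left subtree has 2 nodes {moss, lime}, right has 1 {cedar}.
    Root moss: left subtree has 0 nodes { }, right has 1 {lime}.
  Root plum: left subtree has 2 nodes {fig, sage}, right has 2 {mint, ash}.
    Root fig: left subtree has 0 nodes { }, right has 1 {sage}.
    Root ash: left subtree has 1 node {mint}, right has 0 { }.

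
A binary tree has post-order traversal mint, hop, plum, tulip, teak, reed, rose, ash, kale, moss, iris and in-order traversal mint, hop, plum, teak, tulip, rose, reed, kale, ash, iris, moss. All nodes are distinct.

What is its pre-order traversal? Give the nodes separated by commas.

The last element of post-order is the root; it splits in-order into left and right subtrees.
Root iris: left subtree has 9 nodes {mint, hop, plum, teak, tulip, rose, reed, kale, ash}, right has 1 {moss}.
  Root kale: left subtree has 7 nodes {mint, hop, plum, teak, tulip, rose, reed}, right has 1 {ash}.
    Root rose: left subtree has 5 nodes {mint, hop, plum, teak, tulip}, right has 1 {reed}.
      Root teak: left subtree has 3 nodes {mint, hop, plum}, right has 1 {tulip}.
        Root plum: left subtree has 2 nodes {mint, hop}, right has 0 { }.
          Root hop: left subtree has 1 node {mint}, right has 0 { }.

iris, kale, rose, teak, plum, hop, mint, tulip, reed, ash, moss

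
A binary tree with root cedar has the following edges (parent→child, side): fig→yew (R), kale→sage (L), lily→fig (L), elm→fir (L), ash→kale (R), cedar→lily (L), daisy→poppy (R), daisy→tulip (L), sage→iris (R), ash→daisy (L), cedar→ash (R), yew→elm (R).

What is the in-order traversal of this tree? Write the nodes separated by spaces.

In-order visits the left subtree, then the node, then the right subtree.
At cedar: go left to lily.
  At lily: go left to fig.
    At fig: no left child.
    Visit fig.
    At fig: go right to yew.
      At yew: no left child.
      Visit yew.
      At yew: go right to elm.
        At elm: go left to fir.
          fir is a leaf — visit fir.
        Visit elm.
        At elm: no right child.
  Visit lily.
  At lily: no right child.
Visit cedar.
At cedar: go right to ash.
  At ash: go left to daisy.
    At daisy: go left to tulip.
      tulip is a leaf — visit tulip.
    Visit daisy.
    At daisy: go right to poppy.
      poppy is a leaf — visit poppy.
  Visit ash.
  At ash: go right to kale.
    At kale: go left to sage.
      At sage: no left child.
      Visit sage.
      At sage: go right to iris.
        iris is a leaf — visit iris.
    Visit kale.
    At kale: no right child.

fig yew fir elm lily cedar tulip daisy poppy ash sage iris kale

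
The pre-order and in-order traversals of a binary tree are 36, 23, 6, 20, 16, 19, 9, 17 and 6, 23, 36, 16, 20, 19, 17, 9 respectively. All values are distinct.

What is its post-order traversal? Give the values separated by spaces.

6 23 16 17 9 19 20 36

The first element of pre-order is the root; it splits in-order into left and right subtrees.
Root 36: left subtree has 2 nodes {6, 23}, right has 5 {16, 20, 19, 17, 9}.
  Root 23: left subtree has 1 node {6}, right has 0 { }.
  Root 20: left subtree has 1 node {16}, right has 3 {19, 17, 9}.
    Root 19: left subtree has 0 nodes { }, right has 2 {17, 9}.
      Root 9: left subtree has 1 node {17}, right has 0 { }.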